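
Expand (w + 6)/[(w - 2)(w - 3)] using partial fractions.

At w=2: α = (1·2 + 6)/(2 - 3) = -8. At w=3: β = (1·3 + 6)/(3 - 2) = 9
Result: -8/(w - 2) + 9/(w - 3)


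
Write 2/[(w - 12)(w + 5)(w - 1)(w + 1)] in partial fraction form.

Using Heaviside cover-up: (2/2431)/(w - 12) - (1/204)/(w + 5) - (1/66)/(w - 1) + (1/52)/(w + 1)


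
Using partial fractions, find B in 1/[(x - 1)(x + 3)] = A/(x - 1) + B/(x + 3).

Cover-up at x = -3: B = 1/(-3 - 1) = -1/4


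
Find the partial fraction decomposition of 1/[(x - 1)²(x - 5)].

Cover-up at x=5: γ = 1/(5 - 1)² = 1/16. Cover-up at x=1: β = 1/(1 - 5) = -1/4. Comparing x² coeff: α = -γ = -1/16
Result: (-1/16)/(x - 1) - (1/4)/(x - 1)² + (1/16)/(x - 5)


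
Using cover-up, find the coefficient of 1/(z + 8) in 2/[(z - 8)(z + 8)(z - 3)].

Cover (z + 8), set z=-8: 2/[(-8 - 8)(-8 - 3)] = 1/88


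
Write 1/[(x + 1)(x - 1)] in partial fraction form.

1/(x + 1)(x - 1) = P/(x + 1) + Q/(x - 1). P = 1/(-1 - 1) = -1/2, Q = 1/(1 + 1) = 1/2
Result: (-1/2)/(x + 1) + (1/2)/(x - 1)


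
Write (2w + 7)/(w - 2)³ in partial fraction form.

(2w + 7) = P(w - 2)² + Q(w - 2) + R. At w = 2: R = 2·2 + 7 = 11. Coefficients: P = 0, Q = 2
Result: 2/(w - 2)² + 11/(w - 2)³


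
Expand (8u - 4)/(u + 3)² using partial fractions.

(8u - 4) = α(u + 3) + β. At u = -3: β = 8·(-3) - 4 = -28. Coeff of u: α = 8
Result: 8/(u + 3) - 28/(u + 3)²


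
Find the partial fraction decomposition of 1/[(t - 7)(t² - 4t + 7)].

Cover-up at t = 7: α = 1/(7² - 4·7 + 7) = 1/28. Then β = -α = -1/28, γ = -α·(-4 + 7) = -3/28
Result: (1/28)/(t - 7) - ((1/28)t + 3/28)/(t² - 4t + 7)


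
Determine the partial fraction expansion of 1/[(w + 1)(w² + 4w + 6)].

Cover-up at w = -1: P = 1/((-1)² + 4·(-1) + 6) = 1/3. Then Q = -P = -1/3, R = -P·(4 - 1) = -1
Result: (1/3)/(w + 1) - ((1/3)w + 1)/(w² + 4w + 6)


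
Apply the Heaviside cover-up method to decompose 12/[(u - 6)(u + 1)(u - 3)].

Cover (u - 6), u=6: P = 12/[(6 + 1)(6 - 3)] = 4/7. Cover (u + 1), u=-1: Q = 12/[(-1 - 6)(-1 - 3)] = 3/7. Cover (u - 3), u=3: R = 12/[(3 - 6)(3 + 1)] = -1.
Result: (4/7)/(u - 6) + (3/7)/(u + 1) - 1/(u - 3)


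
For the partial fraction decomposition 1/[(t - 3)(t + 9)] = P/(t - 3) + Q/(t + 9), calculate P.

Cover-up at t = 3: P = 1/(3 + 9) = 1/12


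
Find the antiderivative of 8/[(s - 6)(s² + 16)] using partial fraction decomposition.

Cover-up at s=6: A = 8/(6²+16) = 2/13. Coeff matching: B = -2/13, C = -12/13. Decomposition: (2/13)/(s - 6) - ((2/13)s + 12/13)/(s² + 16). Integrate: linear → ln, quadratic → (1/2)ln + arctan: (2/13) ln|(s - 6)| - (1/13) ln(s² + 16) - (3/13) arctan(s/4) + C


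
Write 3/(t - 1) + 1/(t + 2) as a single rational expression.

Common denominator (t - 1)(t + 2). Numerator: 3(t + 2) + 1(t - 1) = (3t + 6) + (t - 1) = 4t + 5
Result: (4t + 5)/[(t - 1)(t + 2)]


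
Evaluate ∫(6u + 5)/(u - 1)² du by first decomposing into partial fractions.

Decompose: P = 6, Q = 6·1 + 5 = 11, so (6u + 5)/(u - 1)² = 6/(u - 1) + 11/(u - 1)². Integrate: ∫ P/(u - 1) du = 6 ln|(u - 1)|; ∫ Q/(u - 1)² du = -11/(u - 1). Sum: 6 ln|(u - 1)| - 11/(u - 1) + C


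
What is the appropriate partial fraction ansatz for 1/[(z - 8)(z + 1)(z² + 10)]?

Two linear + quadratic: P/(z - 8) + Q/(z + 1) + (Rz + S)/(z² + 10)


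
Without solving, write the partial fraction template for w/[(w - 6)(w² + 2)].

Linear + irreducible quadratic: P/(w - 6) + (Qw + R)/(w² + 2)


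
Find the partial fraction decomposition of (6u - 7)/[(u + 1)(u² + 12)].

At u=-1: P = (6·(-1) - 7)/((-1)² + 12) = -1. Q = -P = 1, R = 6 - (-1)·P = 5
Result: -1/(u + 1) + (u + 5)/(u² + 12)


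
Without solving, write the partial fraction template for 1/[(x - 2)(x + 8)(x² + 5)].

Two linear + quadratic: α/(x - 2) + β/(x + 8) + (γx + δ)/(x² + 5)


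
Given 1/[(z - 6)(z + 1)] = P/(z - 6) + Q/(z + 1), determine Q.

Cover-up at z = -1: Q = 1/(-1 - 6) = -1/7


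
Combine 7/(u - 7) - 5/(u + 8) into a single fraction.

Common denominator (u - 7)(u + 8). Numerator: 7(u + 8) - 5(u - 7) = (7u + 56) - (5u - 35) = 2u + 91
Result: (2u + 91)/[(u - 7)(u + 8)]


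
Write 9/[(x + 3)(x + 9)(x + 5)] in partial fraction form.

Using cover-up method: A = 3/4, B = 3/8, C = -9/8
Result: (3/4)/(x + 3) + (3/8)/(x + 9) - (9/8)/(x + 5)


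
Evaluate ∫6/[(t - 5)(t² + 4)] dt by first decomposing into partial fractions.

Cover-up at t=5: α = 6/(5²+4) = 6/29. Coeff matching: β = -6/29, γ = -30/29. Decomposition: (6/29)/(t - 5) - ((6/29)t + 30/29)/(t² + 4). Integrate: linear → ln, quadratic → (1/2)ln + arctan: (6/29) ln|(t - 5)| - (3/29) ln(t² + 4) - (15/29) arctan(t/2) + C


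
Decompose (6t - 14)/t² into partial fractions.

(6t - 14) = Pt + Q. At t = 0: Q = 6·0 - 14 = -14. Coeff of t: P = 6
Result: 6/t - 14/t²


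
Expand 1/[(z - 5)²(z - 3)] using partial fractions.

Cover-up at z=3: C = 1/(3 - 5)² = 1/4. Cover-up at z=5: B = 1/(5 - 3) = 1/2. Comparing z² coeff: A = -C = -1/4
Result: (-1/4)/(z - 5) + (1/2)/(z - 5)² + (1/4)/(z - 3)


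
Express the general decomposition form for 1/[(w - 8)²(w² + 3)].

Repeated linear + quadratic: α/(w - 8) + β/(w - 8)² + (γw + δ)/(w² + 3)


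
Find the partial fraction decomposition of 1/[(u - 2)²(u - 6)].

Cover-up at u=6: C = 1/(6 - 2)² = 1/16. Cover-up at u=2: B = 1/(2 - 6) = -1/4. Comparing u² coeff: A = -C = -1/16
Result: (-1/16)/(u - 2) - (1/4)/(u - 2)² + (1/16)/(u - 6)


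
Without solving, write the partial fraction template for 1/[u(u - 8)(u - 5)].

Three distinct linear factors: α/u + β/(u - 8) + γ/(u - 5)


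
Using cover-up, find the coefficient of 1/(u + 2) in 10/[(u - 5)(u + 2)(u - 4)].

Cover (u + 2), set u=-2: 10/[(-2 - 5)(-2 - 4)] = 5/21


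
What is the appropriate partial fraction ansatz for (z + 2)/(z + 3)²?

Repeated linear factor: A/(z + 3) + B/(z + 3)²


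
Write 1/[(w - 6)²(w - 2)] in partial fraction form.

Cover-up at w=2: C = 1/(2 - 6)² = 1/16. Cover-up at w=6: B = 1/(6 - 2) = 1/4. Comparing w² coeff: A = -C = -1/16
Result: (-1/16)/(w - 6) + (1/4)/(w - 6)² + (1/16)/(w - 2)


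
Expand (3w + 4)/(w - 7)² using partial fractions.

(3w + 4) = α(w - 7) + β. At w = 7: β = 3·7 + 4 = 25. Coeff of w: α = 3
Result: 3/(w - 7) + 25/(w - 7)²


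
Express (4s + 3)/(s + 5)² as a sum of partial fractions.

(4s + 3) = A(s + 5) + B. At s = -5: B = 4·(-5) + 3 = -17. Coeff of s: A = 4
Result: 4/(s + 5) - 17/(s + 5)²


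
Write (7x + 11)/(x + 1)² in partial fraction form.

(7x + 11) = P(x + 1) + Q. At x = -1: Q = 7·(-1) + 11 = 4. Coeff of x: P = 7
Result: 7/(x + 1) + 4/(x + 1)²


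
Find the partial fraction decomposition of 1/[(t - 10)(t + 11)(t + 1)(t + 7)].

Using Heaviside cover-up: (1/3927)/(t - 10) - (1/840)/(t + 11) - (1/660)/(t + 1) + (1/408)/(t + 7)


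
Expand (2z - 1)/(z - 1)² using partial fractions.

(2z - 1) = α(z - 1) + β. At z = 1: β = 2·1 - 1 = 1. Coeff of z: α = 2
Result: 2/(z - 1) + 1/(z - 1)²


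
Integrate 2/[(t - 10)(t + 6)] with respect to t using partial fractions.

Decompose: 2/[(t - 10)(t + 6)] = (1/8)/(t - 10) - (1/8)/(t + 6). Integrate each term: (1/8) ln|(t - 10)| - (1/8) ln|(t + 6)| + C


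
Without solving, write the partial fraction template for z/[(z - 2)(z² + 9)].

Linear + irreducible quadratic: P/(z - 2) + (Qz + R)/(z² + 9)


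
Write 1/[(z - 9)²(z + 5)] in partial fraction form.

Cover-up at z=-5: γ = 1/(-5 - 9)² = 1/196. Cover-up at z=9: β = 1/(9 + 5) = 1/14. Comparing z² coeff: α = -γ = -1/196
Result: (-1/196)/(z - 9) + (1/14)/(z - 9)² + (1/196)/(z + 5)


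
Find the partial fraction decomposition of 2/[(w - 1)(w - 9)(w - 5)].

Using cover-up method: α = 1/16, β = 1/16, γ = -1/8
Result: (1/16)/(w - 1) + (1/16)/(w - 9) - (1/8)/(w - 5)


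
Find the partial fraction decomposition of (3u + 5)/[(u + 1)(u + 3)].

At u=-1: A = (3·(-1) + 5)/(-1 + 3) = 1. At u=-3: B = (3·(-3) + 5)/(-3 + 1) = 2
Result: 1/(u + 1) + 2/(u + 3)


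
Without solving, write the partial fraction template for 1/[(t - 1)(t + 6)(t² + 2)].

Two linear + quadratic: P/(t - 1) + Q/(t + 6) + (Rt + S)/(t² + 2)


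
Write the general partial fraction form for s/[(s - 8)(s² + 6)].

Linear + irreducible quadratic: P/(s - 8) + (Qs + R)/(s² + 6)


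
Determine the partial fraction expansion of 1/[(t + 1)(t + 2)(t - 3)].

Using cover-up method: A = -1/4, B = 1/5, C = 1/20
Result: (-1/4)/(t + 1) + (1/5)/(t + 2) + (1/20)/(t - 3)


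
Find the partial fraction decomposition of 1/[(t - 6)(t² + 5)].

Cover-up at t = 6: A = 1/(6² + 5) = 1/41. Then B = -A = -1/41, C = -A·(0 + 6) = -6/41
Result: (1/41)/(t - 6) - ((1/41)t + 6/41)/(t² + 5)


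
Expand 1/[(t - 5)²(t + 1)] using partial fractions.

Cover-up at t=-1: γ = 1/(-1 - 5)² = 1/36. Cover-up at t=5: β = 1/(5 + 1) = 1/6. Comparing t² coeff: α = -γ = -1/36
Result: (-1/36)/(t - 5) + (1/6)/(t - 5)² + (1/36)/(t + 1)


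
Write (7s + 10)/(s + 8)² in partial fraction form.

(7s + 10) = α(s + 8) + β. At s = -8: β = 7·(-8) + 10 = -46. Coeff of s: α = 7
Result: 7/(s + 8) - 46/(s + 8)²


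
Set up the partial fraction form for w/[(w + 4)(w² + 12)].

Linear + irreducible quadratic: P/(w + 4) + (Qw + R)/(w² + 12)


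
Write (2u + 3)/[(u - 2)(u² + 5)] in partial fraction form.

At u=2: A = (2·2 + 3)/(2² + 5) = 7/9. B = -A = -7/9, C = 2 - 2·A = 4/9
Result: (7/9)/(u - 2) - ((7/9)u - 4/9)/(u² + 5)


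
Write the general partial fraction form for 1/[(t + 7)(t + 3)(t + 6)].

Three distinct linear factors: A/(t + 7) + B/(t + 3) + C/(t + 6)


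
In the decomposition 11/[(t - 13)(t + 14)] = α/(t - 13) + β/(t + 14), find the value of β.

Cover-up at t = -14: β = 11/(-14 - 13) = -11/27


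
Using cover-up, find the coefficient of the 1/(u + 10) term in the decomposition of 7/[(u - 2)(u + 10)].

Cover (u + 10), set u=-10: 7/((u - 2) at u=-10) = 7/(-12) = -7/12


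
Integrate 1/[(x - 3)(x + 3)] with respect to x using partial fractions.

Decompose: 1/[(x - 3)(x + 3)] = (1/6)/(x - 3) - (1/6)/(x + 3). Integrate each term: (1/6) ln|(x - 3)| - (1/6) ln|(x + 3)| + C


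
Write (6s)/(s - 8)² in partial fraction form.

(6s) = P(s - 8) + Q. At s = 8: Q = 6·8 + 0 = 48. Coeff of s: P = 6
Result: 6/(s - 8) + 48/(s - 8)²


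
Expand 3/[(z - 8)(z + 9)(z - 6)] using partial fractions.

Using cover-up method: α = 3/34, β = 1/85, γ = -1/10
Result: (3/34)/(z - 8) + (1/85)/(z + 9) - (1/10)/(z - 6)


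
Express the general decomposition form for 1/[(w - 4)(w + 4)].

Distinct linear factors: A/(w - 4) + B/(w + 4)


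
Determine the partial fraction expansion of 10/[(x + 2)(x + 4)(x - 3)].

Using cover-up method: P = -1, Q = 5/7, R = 2/7
Result: -1/(x + 2) + (5/7)/(x + 4) + (2/7)/(x - 3)


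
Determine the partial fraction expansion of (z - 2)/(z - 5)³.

(z - 2) = α(z - 5)² + β(z - 5) + γ. At z = 5: γ = 1·5 - 2 = 3. Coefficients: α = 0, β = 1
Result: 1/(z - 5)² + 3/(z - 5)³


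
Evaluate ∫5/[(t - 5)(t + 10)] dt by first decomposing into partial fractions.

Decompose: 5/[(t - 5)(t + 10)] = (1/3)/(t - 5) - (1/3)/(t + 10). Integrate each term: (1/3) ln|(t - 5)| - (1/3) ln|(t + 10)| + C


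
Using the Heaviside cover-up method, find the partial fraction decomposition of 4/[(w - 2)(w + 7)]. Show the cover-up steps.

Cover (w - 2): set w=2, get A = 4/(2 + 7) = 4/9. Cover (w + 7): set w=-7, get B = 4/(-7 - 2) = -4/9.
Result: (4/9)/(w - 2) - (4/9)/(w + 7)


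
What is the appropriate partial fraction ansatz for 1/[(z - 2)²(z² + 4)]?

Repeated linear + quadratic: P/(z - 2) + Q/(z - 2)² + (Rz + S)/(z² + 4)


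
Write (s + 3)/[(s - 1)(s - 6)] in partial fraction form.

At s=1: P = (1·1 + 3)/(1 - 6) = -4/5. At s=6: Q = (1·6 + 3)/(6 - 1) = 9/5
Result: (-4/5)/(s - 1) + (9/5)/(s - 6)


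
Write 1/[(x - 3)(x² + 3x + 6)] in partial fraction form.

Cover-up at x = 3: P = 1/(3² + 3·3 + 6) = 1/24. Then Q = -P = -1/24, R = -P·(3 + 3) = -1/4
Result: (1/24)/(x - 3) - ((1/24)x + 1/4)/(x² + 3x + 6)


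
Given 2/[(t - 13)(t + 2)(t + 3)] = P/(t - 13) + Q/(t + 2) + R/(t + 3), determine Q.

Cover-up at t = -2: Q = 2/[(-2 - 13)(-2 + 3)] = 2/[(-15)(1)] = -2/15


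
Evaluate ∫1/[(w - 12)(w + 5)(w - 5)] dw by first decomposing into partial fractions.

Cover-up: A = 1/119, B = 1/170, C = -1/70. Decomposition: (1/119)/(w - 12) + (1/170)/(w + 5) - (1/70)/(w - 5). Integrate each term: (1/119) ln|(w - 12)| + (1/170) ln|(w + 5)| - (1/70) ln|(w - 5)| + C


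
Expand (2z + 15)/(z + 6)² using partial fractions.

(2z + 15) = α(z + 6) + β. At z = -6: β = 2·(-6) + 15 = 3. Coeff of z: α = 2
Result: 2/(z + 6) + 3/(z + 6)²


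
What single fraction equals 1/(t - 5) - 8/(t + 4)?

Common denominator (t - 5)(t + 4). Numerator: 1(t + 4) - 8(t - 5) = (t + 4) - (8t - 40) = -7t + 44
Result: (-7t + 44)/[(t - 5)(t + 4)]


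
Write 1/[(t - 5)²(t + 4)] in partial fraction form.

Cover-up at t=-4: C = 1/(-4 - 5)² = 1/81. Cover-up at t=5: B = 1/(5 + 4) = 1/9. Comparing t² coeff: A = -C = -1/81
Result: (-1/81)/(t - 5) + (1/9)/(t - 5)² + (1/81)/(t + 4)


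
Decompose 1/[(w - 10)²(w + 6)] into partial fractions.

Cover-up at w=-6: R = 1/(-6 - 10)² = 1/256. Cover-up at w=10: Q = 1/(10 + 6) = 1/16. Comparing w² coeff: P = -R = -1/256
Result: (-1/256)/(w - 10) + (1/16)/(w - 10)² + (1/256)/(w + 6)


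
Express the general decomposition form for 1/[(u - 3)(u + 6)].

Distinct linear factors: P/(u - 3) + Q/(u + 6)


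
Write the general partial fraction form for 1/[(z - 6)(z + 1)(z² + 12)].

Two linear + quadratic: P/(z - 6) + Q/(z + 1) + (Rz + S)/(z² + 12)


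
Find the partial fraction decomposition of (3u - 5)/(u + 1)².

(3u - 5) = A(u + 1) + B. At u = -1: B = 3·(-1) - 5 = -8. Coeff of u: A = 3
Result: 3/(u + 1) - 8/(u + 1)²


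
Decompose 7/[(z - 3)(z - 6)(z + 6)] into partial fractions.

Using cover-up method: P = -7/27, Q = 7/36, R = 7/108
Result: (-7/27)/(z - 3) + (7/36)/(z - 6) + (7/108)/(z + 6)


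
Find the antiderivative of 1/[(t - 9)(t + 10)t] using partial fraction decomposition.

Cover-up: α = 1/171, β = 1/190, γ = -1/90. Decomposition: (1/171)/(t - 9) + (1/190)/(t + 10) - (1/90)/t. Integrate each term: (1/171) ln|(t - 9)| + (1/190) ln|(t + 10)| - (1/90) ln|t| + C


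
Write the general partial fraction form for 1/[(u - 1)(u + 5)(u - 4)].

Three distinct linear factors: P/(u - 1) + Q/(u + 5) + R/(u - 4)


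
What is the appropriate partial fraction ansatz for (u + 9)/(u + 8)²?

Repeated linear factor: A/(u + 8) + B/(u + 8)²


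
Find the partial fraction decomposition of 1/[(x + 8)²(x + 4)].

Cover-up at x=-4: C = 1/(-4 + 8)² = 1/16. Cover-up at x=-8: B = 1/(-8 + 4) = -1/4. Comparing x² coeff: A = -C = -1/16
Result: (-1/16)/(x + 8) - (1/4)/(x + 8)² + (1/16)/(x + 4)


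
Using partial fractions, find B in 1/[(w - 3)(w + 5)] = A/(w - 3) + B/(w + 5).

Cover-up at w = -5: B = 1/(-5 - 3) = -1/8


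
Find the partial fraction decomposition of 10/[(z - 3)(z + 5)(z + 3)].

Using cover-up method: A = 5/24, B = 5/8, C = -5/6
Result: (5/24)/(z - 3) + (5/8)/(z + 5) - (5/6)/(z + 3)


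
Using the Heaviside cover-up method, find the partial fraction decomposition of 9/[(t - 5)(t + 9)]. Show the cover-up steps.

Cover (t - 5): set t=5, get A = 9/(5 + 9) = 9/14. Cover (t + 9): set t=-9, get B = 9/(-9 - 5) = -9/14.
Result: (9/14)/(t - 5) - (9/14)/(t + 9)


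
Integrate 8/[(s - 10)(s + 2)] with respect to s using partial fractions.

Decompose: 8/[(s - 10)(s + 2)] = (2/3)/(s - 10) - (2/3)/(s + 2). Integrate each term: (2/3) ln|(s - 10)| - (2/3) ln|(s + 2)| + C


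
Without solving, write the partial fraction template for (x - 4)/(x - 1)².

Repeated linear factor: P/(x - 1) + Q/(x - 1)²


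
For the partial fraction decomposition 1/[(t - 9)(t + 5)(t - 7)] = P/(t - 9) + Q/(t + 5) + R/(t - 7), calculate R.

Cover-up at t = 7: R = 1/[(7 - 9)(7 + 5)] = 1/[(-2)(12)] = -1/24


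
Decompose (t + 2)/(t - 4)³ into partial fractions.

(t + 2) = α(t - 4)² + β(t - 4) + γ. At t = 4: γ = 1·4 + 2 = 6. Coefficients: α = 0, β = 1
Result: 1/(t - 4)² + 6/(t - 4)³


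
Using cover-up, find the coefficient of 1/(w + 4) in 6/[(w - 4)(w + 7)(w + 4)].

Cover (w + 4), set w=-4: 6/[(-4 - 4)(-4 + 7)] = -1/4


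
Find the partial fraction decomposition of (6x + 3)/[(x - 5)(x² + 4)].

At x=5: A = (6·5 + 3)/(5² + 4) = 33/29. B = -A = -33/29, C = 6 - 5·A = 9/29
Result: (33/29)/(x - 5) - ((33/29)x - 9/29)/(x² + 4)


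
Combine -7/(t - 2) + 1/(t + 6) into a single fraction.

Common denominator (t - 2)(t + 6). Numerator: -7(t + 6) + 1(t - 2) = (-7t - 42) + (t - 2) = -6t - 44
Result: (-6t - 44)/[(t - 2)(t + 6)]


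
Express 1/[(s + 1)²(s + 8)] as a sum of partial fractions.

Cover-up at s=-8: R = 1/(-8 + 1)² = 1/49. Cover-up at s=-1: Q = 1/(-1 + 8) = 1/7. Comparing s² coeff: P = -R = -1/49
Result: (-1/49)/(s + 1) + (1/7)/(s + 1)² + (1/49)/(s + 8)


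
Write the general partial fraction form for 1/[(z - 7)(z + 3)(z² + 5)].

Two linear + quadratic: α/(z - 7) + β/(z + 3) + (γz + δ)/(z² + 5)


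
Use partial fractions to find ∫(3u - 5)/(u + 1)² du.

Decompose: A = 3, B = 3·(-1) - 5 = -8, so (3u - 5)/(u + 1)² = 3/(u + 1) - 8/(u + 1)². Integrate: ∫ A/(u + 1) du = 3 ln|(u + 1)|; ∫ B/(u + 1)² du = 8/(u + 1). Sum: 3 ln|(u + 1)| + 8/(u + 1) + C


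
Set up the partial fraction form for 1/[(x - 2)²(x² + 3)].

Repeated linear + quadratic: A/(x - 2) + B/(x - 2)² + (Cx + D)/(x² + 3)


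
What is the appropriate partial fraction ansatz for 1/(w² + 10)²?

Repeated quadratic factor: (αw + β)/(w² + 10) + (γw + δ)/(w² + 10)²


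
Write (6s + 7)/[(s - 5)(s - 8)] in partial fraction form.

At s=5: α = (6·5 + 7)/(5 - 8) = -37/3. At s=8: β = (6·8 + 7)/(8 - 5) = 55/3
Result: (-37/3)/(s - 5) + (55/3)/(s - 8)


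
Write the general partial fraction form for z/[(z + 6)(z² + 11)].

Linear + irreducible quadratic: P/(z + 6) + (Qz + R)/(z² + 11)


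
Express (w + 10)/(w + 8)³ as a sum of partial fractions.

(w + 10) = α(w + 8)² + β(w + 8) + γ. At w = -8: γ = 1·(-8) + 10 = 2. Coefficients: α = 0, β = 1
Result: 1/(w + 8)² + 2/(w + 8)³


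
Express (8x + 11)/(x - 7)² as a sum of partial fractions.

(8x + 11) = α(x - 7) + β. At x = 7: β = 8·7 + 11 = 67. Coeff of x: α = 8
Result: 8/(x - 7) + 67/(x - 7)²


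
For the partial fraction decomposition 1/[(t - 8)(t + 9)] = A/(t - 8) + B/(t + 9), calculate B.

Cover-up at t = -9: B = 1/(-9 - 8) = -1/17


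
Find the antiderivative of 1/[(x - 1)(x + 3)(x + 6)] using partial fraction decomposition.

Cover-up: α = 1/28, β = -1/12, γ = 1/21. Decomposition: (1/28)/(x - 1) - (1/12)/(x + 3) + (1/21)/(x + 6). Integrate each term: (1/28) ln|(x - 1)| - (1/12) ln|(x + 3)| + (1/21) ln|(x + 6)| + C


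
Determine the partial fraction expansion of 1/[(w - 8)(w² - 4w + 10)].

Cover-up at w = 8: P = 1/(8² - 4·8 + 10) = 1/42. Then Q = -P = -1/42, R = -P·(-4 + 8) = -2/21
Result: (1/42)/(w - 8) - ((1/42)w + 2/21)/(w² - 4w + 10)


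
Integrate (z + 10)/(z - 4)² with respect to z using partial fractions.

Decompose: α = 1, β = 1·4 + 10 = 14, so (z + 10)/(z - 4)² = 1/(z - 4) + 14/(z - 4)². Integrate: ∫ α/(z - 4) dz = ln|(z - 4)|; ∫ β/(z - 4)² dz = -14/(z - 4). Sum: ln|(z - 4)| - 14/(z - 4) + C


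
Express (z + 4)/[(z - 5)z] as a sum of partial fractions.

At z=5: α = (1·5 + 4)/(5 - 0) = 9/5. At z=0: β = (1·0 + 4)/(0 - 5) = -4/5
Result: (9/5)/(z - 5) - (4/5)/z


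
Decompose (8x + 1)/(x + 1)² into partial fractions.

(8x + 1) = P(x + 1) + Q. At x = -1: Q = 8·(-1) + 1 = -7. Coeff of x: P = 8
Result: 8/(x + 1) - 7/(x + 1)²


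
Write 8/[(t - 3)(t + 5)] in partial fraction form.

8/(t - 3)(t + 5) = α/(t - 3) + β/(t + 5). α = 8/(3 + 5) = 1, β = 8/(-5 - 3) = -1
Result: 1/(t - 3) - 1/(t + 5)


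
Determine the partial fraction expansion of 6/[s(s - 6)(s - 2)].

Using cover-up method: A = 1/2, B = 1/4, C = -3/4
Result: (1/2)/s + (1/4)/(s - 6) - (3/4)/(s - 2)


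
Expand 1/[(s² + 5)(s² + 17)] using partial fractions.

Coefficient matching gives P = R = 0, Q = 1/(17-5) = 1/12, S = -Q = -1/12
Result: (1/12)/(s² + 5) - (1/12)/(s² + 17)


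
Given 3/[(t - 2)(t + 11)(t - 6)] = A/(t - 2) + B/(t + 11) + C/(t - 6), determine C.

Cover-up at t = 6: C = 3/[(6 - 2)(6 + 11)] = 3/[(4)(17)] = 3/68


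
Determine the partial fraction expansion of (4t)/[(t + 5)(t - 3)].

At t=-5: α = (4·(-5) + 0)/(-5 - 3) = 5/2. At t=3: β = (4·3 + 0)/(3 + 5) = 3/2
Result: (5/2)/(t + 5) + (3/2)/(t - 3)


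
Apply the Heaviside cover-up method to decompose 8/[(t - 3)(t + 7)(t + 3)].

Cover (t - 3), t=3: α = 8/[(3 + 7)(3 + 3)] = 2/15. Cover (t + 7), t=-7: β = 8/[(-7 - 3)(-7 + 3)] = 1/5. Cover (t + 3), t=-3: γ = 8/[(-3 - 3)(-3 + 7)] = -1/3.
Result: (2/15)/(t - 3) + (1/5)/(t + 7) - (1/3)/(t + 3)


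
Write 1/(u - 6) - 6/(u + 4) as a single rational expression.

Common denominator (u - 6)(u + 4). Numerator: 1(u + 4) - 6(u - 6) = (u + 4) - (6u - 36) = -5u + 40
Result: (-5u + 40)/[(u - 6)(u + 4)]


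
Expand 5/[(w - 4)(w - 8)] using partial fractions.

5/(w - 4)(w - 8) = P/(w - 4) + Q/(w - 8). P = 5/(4 - 8) = -5/4, Q = 5/(8 - 4) = 5/4
Result: (-5/4)/(w - 4) + (5/4)/(w - 8)


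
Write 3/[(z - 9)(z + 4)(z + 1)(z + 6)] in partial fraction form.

Using Heaviside cover-up: (1/650)/(z - 9) + (1/26)/(z + 4) - (1/50)/(z + 1) - (1/50)/(z + 6)


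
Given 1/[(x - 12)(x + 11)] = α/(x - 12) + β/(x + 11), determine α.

Cover-up at x = 12: α = 1/(12 + 11) = 1/23


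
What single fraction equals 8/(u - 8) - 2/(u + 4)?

Common denominator (u - 8)(u + 4). Numerator: 8(u + 4) - 2(u - 8) = (8u + 32) - (2u - 16) = 6u + 48
Result: (6u + 48)/[(u - 8)(u + 4)]


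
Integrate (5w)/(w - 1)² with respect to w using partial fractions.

Decompose: A = 5, B = 5·1 + 0 = 5, so (5w)/(w - 1)² = 5/(w - 1) + 5/(w - 1)². Integrate: ∫ A/(w - 1) dw = 5 ln|(w - 1)|; ∫ B/(w - 1)² dw = -5/(w - 1). Sum: 5 ln|(w - 1)| - 5/(w - 1) + C


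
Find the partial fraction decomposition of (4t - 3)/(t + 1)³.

(4t - 3) = A(t + 1)² + B(t + 1) + C. At t = -1: C = 4·(-1) - 3 = -7. Coefficients: A = 0, B = 4
Result: 4/(t + 1)² - 7/(t + 1)³


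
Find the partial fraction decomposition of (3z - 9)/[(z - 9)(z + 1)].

At z=9: α = (3·9 - 9)/(9 + 1) = 9/5. At z=-1: β = (3·(-1) - 9)/(-1 - 9) = 6/5
Result: (9/5)/(z - 9) + (6/5)/(z + 1)


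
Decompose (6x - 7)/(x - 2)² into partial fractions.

(6x - 7) = α(x - 2) + β. At x = 2: β = 6·2 - 7 = 5. Coeff of x: α = 6
Result: 6/(x - 2) + 5/(x - 2)²


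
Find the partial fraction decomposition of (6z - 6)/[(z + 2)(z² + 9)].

At z=-2: P = (6·(-2) - 6)/((-2)² + 9) = -18/13. Q = -P = 18/13, R = 6 - (-2)·P = 42/13
Result: (-18/13)/(z + 2) + ((18/13)z + 42/13)/(z² + 9)


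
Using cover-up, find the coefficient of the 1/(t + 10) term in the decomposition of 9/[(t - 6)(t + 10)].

Cover (t + 10), set t=-10: 9/((t - 6) at t=-10) = 9/(-16) = -9/16


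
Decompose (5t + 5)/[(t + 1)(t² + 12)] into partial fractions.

At t=-1: α = (5·(-1) + 5)/((-1)² + 12) = 0. β = -α = 0, γ = 5 - (-1)·α = 5
Result: (5)/(t² + 12)


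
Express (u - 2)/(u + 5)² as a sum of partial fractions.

(u - 2) = P(u + 5) + Q. At u = -5: Q = 1·(-5) - 2 = -7. Coeff of u: P = 1
Result: 1/(u + 5) - 7/(u + 5)²


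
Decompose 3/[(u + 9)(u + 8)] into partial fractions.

3/(u + 9)(u + 8) = α/(u + 9) + β/(u + 8). α = 3/(-9 + 8) = -3, β = 3/(-8 + 9) = 3
Result: -3/(u + 9) + 3/(u + 8)


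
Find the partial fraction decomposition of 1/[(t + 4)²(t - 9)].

Cover-up at t=9: R = 1/(9 + 4)² = 1/169. Cover-up at t=-4: Q = 1/(-4 - 9) = -1/13. Comparing t² coeff: P = -R = -1/169
Result: (-1/169)/(t + 4) - (1/13)/(t + 4)² + (1/169)/(t - 9)


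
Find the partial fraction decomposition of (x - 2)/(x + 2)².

(x - 2) = A(x + 2) + B. At x = -2: B = 1·(-2) - 2 = -4. Coeff of x: A = 1
Result: 1/(x + 2) - 4/(x + 2)²


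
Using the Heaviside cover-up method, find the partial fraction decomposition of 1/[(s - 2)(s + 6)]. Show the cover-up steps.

Cover (s - 2): set s=2, get α = 1/(2 + 6) = 1/8. Cover (s + 6): set s=-6, get β = 1/(-6 - 2) = -1/8.
Result: (1/8)/(s - 2) - (1/8)/(s + 6)


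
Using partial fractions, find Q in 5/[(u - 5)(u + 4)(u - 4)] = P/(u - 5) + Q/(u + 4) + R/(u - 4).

Cover-up at u = -4: Q = 5/[(-4 - 5)(-4 - 4)] = 5/[(-9)(-8)] = 5/72


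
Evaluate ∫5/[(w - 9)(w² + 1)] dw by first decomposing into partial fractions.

Cover-up at w=9: A = 5/(9²+1) = 5/82. Coeff matching: B = -5/82, C = -45/82. Decomposition: (5/82)/(w - 9) - ((5/82)w + 45/82)/(w² + 1). Integrate: linear → ln, quadratic → (1/2)ln + arctan: (5/82) ln|(w - 9)| - (5/164) ln(w² + 1) - (45/82) arctan(w) + C


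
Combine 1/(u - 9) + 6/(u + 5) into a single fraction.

Common denominator (u - 9)(u + 5). Numerator: 1(u + 5) + 6(u - 9) = (u + 5) + (6u - 54) = 7u - 49
Result: (7u - 49)/[(u - 9)(u + 5)]


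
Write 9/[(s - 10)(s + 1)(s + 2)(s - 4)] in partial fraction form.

Using Heaviside cover-up: (1/88)/(s - 10) + (9/55)/(s + 1) - (1/8)/(s + 2) - (1/20)/(s - 4)


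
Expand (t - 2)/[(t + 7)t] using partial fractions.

At t=-7: A = (1·(-7) - 2)/(-7 - 0) = 9/7. At t=0: B = (1·0 - 2)/(0 + 7) = -2/7
Result: (9/7)/(t + 7) - (2/7)/t


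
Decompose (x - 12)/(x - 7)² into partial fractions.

(x - 12) = A(x - 7) + B. At x = 7: B = 1·7 - 12 = -5. Coeff of x: A = 1
Result: 1/(x - 7) - 5/(x - 7)²


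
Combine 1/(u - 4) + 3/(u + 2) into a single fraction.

Common denominator (u - 4)(u + 2). Numerator: 1(u + 2) + 3(u - 4) = (u + 2) + (3u - 12) = 4u - 10
Result: (4u - 10)/[(u - 4)(u + 2)]


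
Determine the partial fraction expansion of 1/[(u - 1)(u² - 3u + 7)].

Cover-up at u = 1: A = 1/(1² - 3·1 + 7) = 1/5. Then B = -A = -1/5, C = -A·(-3 + 1) = 2/5
Result: (1/5)/(u - 1) - ((1/5)u - 2/5)/(u² - 3u + 7)


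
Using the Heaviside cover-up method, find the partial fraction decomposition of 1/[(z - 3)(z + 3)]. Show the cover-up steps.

Cover (z - 3): set z=3, get P = 1/(3 + 3) = 1/6. Cover (z + 3): set z=-3, get Q = 1/(-3 - 3) = -1/6.
Result: (1/6)/(z - 3) - (1/6)/(z + 3)


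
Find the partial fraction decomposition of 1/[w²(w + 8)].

Cover-up at w=-8: C = 1/(-8 - 0)² = 1/64. Cover-up at w=0: B = 1/(0 + 8) = 1/8. Comparing w² coeff: A = -C = -1/64
Result: (-1/64)/w + (1/8)/w² + (1/64)/(w + 8)


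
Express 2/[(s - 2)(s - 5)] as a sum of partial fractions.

2/(s - 2)(s - 5) = P/(s - 2) + Q/(s - 5). P = 2/(2 - 5) = -2/3, Q = 2/(5 - 2) = 2/3
Result: (-2/3)/(s - 2) + (2/3)/(s - 5)


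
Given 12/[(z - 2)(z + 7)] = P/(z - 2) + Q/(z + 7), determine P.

Cover-up at z = 2: P = 12/(2 + 7) = 12/9 = 4/3


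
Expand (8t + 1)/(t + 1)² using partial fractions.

(8t + 1) = A(t + 1) + B. At t = -1: B = 8·(-1) + 1 = -7. Coeff of t: A = 8
Result: 8/(t + 1) - 7/(t + 1)²


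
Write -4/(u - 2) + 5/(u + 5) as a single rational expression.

Common denominator (u - 2)(u + 5). Numerator: -4(u + 5) + 5(u - 2) = (-4u - 20) + (5u - 10) = u - 30
Result: (u - 30)/[(u - 2)(u + 5)]


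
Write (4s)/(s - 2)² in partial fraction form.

(4s) = P(s - 2) + Q. At s = 2: Q = 4·2 + 0 = 8. Coeff of s: P = 4
Result: 4/(s - 2) + 8/(s - 2)²


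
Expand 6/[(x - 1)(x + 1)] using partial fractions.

6/(x - 1)(x + 1) = P/(x - 1) + Q/(x + 1). P = 6/(1 + 1) = 3, Q = 6/(-1 - 1) = -3
Result: 3/(x - 1) - 3/(x + 1)


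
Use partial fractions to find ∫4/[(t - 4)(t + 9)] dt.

Decompose: 4/[(t - 4)(t + 9)] = (4/13)/(t - 4) - (4/13)/(t + 9). Integrate each term: (4/13) ln|(t - 4)| - (4/13) ln|(t + 9)| + C


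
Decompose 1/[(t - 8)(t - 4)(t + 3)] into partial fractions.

Using cover-up method: α = 1/44, β = -1/28, γ = 1/77
Result: (1/44)/(t - 8) - (1/28)/(t - 4) + (1/77)/(t + 3)


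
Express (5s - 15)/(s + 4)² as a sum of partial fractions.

(5s - 15) = P(s + 4) + Q. At s = -4: Q = 5·(-4) - 15 = -35. Coeff of s: P = 5
Result: 5/(s + 4) - 35/(s + 4)²


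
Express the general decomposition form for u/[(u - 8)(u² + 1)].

Linear + irreducible quadratic: α/(u - 8) + (βu + γ)/(u² + 1)


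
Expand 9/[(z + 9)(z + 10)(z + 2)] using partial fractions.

Using cover-up method: α = -9/7, β = 9/8, γ = 9/56
Result: (-9/7)/(z + 9) + (9/8)/(z + 10) + (9/56)/(z + 2)


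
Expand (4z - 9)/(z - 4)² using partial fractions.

(4z - 9) = P(z - 4) + Q. At z = 4: Q = 4·4 - 9 = 7. Coeff of z: P = 4
Result: 4/(z - 4) + 7/(z - 4)²


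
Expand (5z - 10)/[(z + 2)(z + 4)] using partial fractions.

At z=-2: A = (5·(-2) - 10)/(-2 + 4) = -10. At z=-4: B = (5·(-4) - 10)/(-4 + 2) = 15
Result: -10/(z + 2) + 15/(z + 4)


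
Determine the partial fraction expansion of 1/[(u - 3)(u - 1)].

1/(u - 3)(u - 1) = α/(u - 3) + β/(u - 1). α = 1/(3 - 1) = 1/2, β = 1/(1 - 3) = -1/2
Result: (1/2)/(u - 3) - (1/2)/(u - 1)


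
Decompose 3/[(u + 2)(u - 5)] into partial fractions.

3/(u + 2)(u - 5) = P/(u + 2) + Q/(u - 5). P = 3/(-2 - 5) = -3/7, Q = 3/(5 + 2) = 3/7
Result: (-3/7)/(u + 2) + (3/7)/(u - 5)


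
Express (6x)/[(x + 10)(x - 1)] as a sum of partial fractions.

At x=-10: P = (6·(-10) + 0)/(-10 - 1) = 60/11. At x=1: Q = (6·1 + 0)/(1 + 10) = 6/11
Result: (60/11)/(x + 10) + (6/11)/(x - 1)


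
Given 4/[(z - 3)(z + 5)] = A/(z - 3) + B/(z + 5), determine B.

Cover-up at z = -5: B = 4/(-5 - 3) = -4/8 = -1/2


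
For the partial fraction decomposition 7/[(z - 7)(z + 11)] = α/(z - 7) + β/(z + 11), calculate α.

Cover-up at z = 7: α = 7/(7 + 11) = 7/18


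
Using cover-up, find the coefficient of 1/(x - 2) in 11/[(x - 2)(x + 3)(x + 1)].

Cover (x - 2), set x=2: 11/[(2 + 3)(2 + 1)] = 11/15


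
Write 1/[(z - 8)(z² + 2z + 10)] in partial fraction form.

Cover-up at z = 8: A = 1/(8² + 2·8 + 10) = 1/90. Then B = -A = -1/90, C = -A·(2 + 8) = -1/9
Result: (1/90)/(z - 8) - ((1/90)z + 1/9)/(z² + 2z + 10)


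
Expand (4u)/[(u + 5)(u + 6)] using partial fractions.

At u=-5: A = (4·(-5) + 0)/(-5 + 6) = -20. At u=-6: B = (4·(-6) + 0)/(-6 + 5) = 24
Result: -20/(u + 5) + 24/(u + 6)


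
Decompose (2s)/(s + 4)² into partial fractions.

(2s) = P(s + 4) + Q. At s = -4: Q = 2·(-4) + 0 = -8. Coeff of s: P = 2
Result: 2/(s + 4) - 8/(s + 4)²


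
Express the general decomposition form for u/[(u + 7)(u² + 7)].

Linear + irreducible quadratic: α/(u + 7) + (βu + γ)/(u² + 7)


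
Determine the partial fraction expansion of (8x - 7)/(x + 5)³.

(8x - 7) = A(x + 5)² + B(x + 5) + C. At x = -5: C = 8·(-5) - 7 = -47. Coefficients: A = 0, B = 8
Result: 8/(x + 5)² - 47/(x + 5)³


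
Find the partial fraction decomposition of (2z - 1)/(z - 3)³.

(2z - 1) = P(z - 3)² + Q(z - 3) + R. At z = 3: R = 2·3 - 1 = 5. Coefficients: P = 0, Q = 2
Result: 2/(z - 3)² + 5/(z - 3)³


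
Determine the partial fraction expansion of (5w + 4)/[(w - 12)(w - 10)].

At w=12: A = (5·12 + 4)/(12 - 10) = 32. At w=10: B = (5·10 + 4)/(10 - 12) = -27
Result: 32/(w - 12) - 27/(w - 10)


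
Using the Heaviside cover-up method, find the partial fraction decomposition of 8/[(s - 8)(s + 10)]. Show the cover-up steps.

Cover (s - 8): set s=8, get α = 8/(8 + 10) = 4/9. Cover (s + 10): set s=-10, get β = 8/(-10 - 8) = -4/9.
Result: (4/9)/(s - 8) - (4/9)/(s + 10)


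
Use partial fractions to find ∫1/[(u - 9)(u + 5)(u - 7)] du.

Cover-up: α = 1/28, β = 1/168, γ = -1/24. Decomposition: (1/28)/(u - 9) + (1/168)/(u + 5) - (1/24)/(u - 7). Integrate each term: (1/28) ln|(u - 9)| + (1/168) ln|(u + 5)| - (1/24) ln|(u - 7)| + C


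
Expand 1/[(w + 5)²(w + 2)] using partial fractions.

Cover-up at w=-2: γ = 1/(-2 + 5)² = 1/9. Cover-up at w=-5: β = 1/(-5 + 2) = -1/3. Comparing w² coeff: α = -γ = -1/9
Result: (-1/9)/(w + 5) - (1/3)/(w + 5)² + (1/9)/(w + 2)


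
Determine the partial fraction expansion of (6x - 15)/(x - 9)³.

(6x - 15) = A(x - 9)² + B(x - 9) + C. At x = 9: C = 6·9 - 15 = 39. Coefficients: A = 0, B = 6
Result: 6/(x - 9)² + 39/(x - 9)³


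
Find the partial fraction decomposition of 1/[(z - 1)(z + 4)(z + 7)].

Using cover-up method: α = 1/40, β = -1/15, γ = 1/24
Result: (1/40)/(z - 1) - (1/15)/(z + 4) + (1/24)/(z + 7)


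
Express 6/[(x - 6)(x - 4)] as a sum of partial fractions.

6/(x - 6)(x - 4) = α/(x - 6) + β/(x - 4). α = 6/(6 - 4) = 3, β = 6/(4 - 6) = -3
Result: 3/(x - 6) - 3/(x - 4)


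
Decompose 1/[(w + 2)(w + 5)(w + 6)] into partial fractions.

Using cover-up method: P = 1/12, Q = -1/3, R = 1/4
Result: (1/12)/(w + 2) - (1/3)/(w + 5) + (1/4)/(w + 6)


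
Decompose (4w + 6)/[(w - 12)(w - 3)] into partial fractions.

At w=12: P = (4·12 + 6)/(12 - 3) = 6. At w=3: Q = (4·3 + 6)/(3 - 12) = -2
Result: 6/(w - 12) - 2/(w - 3)


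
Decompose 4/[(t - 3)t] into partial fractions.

4/(t - 3)t = A/(t - 3) + B/t. A = 4/(3 - 0) = 4/3, B = 4/(0 - 3) = -4/3
Result: (4/3)/(t - 3) - (4/3)/t


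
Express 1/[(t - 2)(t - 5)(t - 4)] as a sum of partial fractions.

Using cover-up method: A = 1/6, B = 1/3, C = -1/2
Result: (1/6)/(t - 2) + (1/3)/(t - 5) - (1/2)/(t - 4)


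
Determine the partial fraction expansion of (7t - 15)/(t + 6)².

(7t - 15) = P(t + 6) + Q. At t = -6: Q = 7·(-6) - 15 = -57. Coeff of t: P = 7
Result: 7/(t + 6) - 57/(t + 6)²


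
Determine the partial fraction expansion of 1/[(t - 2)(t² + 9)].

Cover-up at t = 2: P = 1/(2² + 9) = 1/13. Then Q = -P = -1/13, R = -P·(0 + 2) = -2/13
Result: (1/13)/(t - 2) - ((1/13)t + 2/13)/(t² + 9)


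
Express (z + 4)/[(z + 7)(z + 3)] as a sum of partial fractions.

At z=-7: α = (1·(-7) + 4)/(-7 + 3) = 3/4. At z=-3: β = (1·(-3) + 4)/(-3 + 7) = 1/4
Result: (3/4)/(z + 7) + (1/4)/(z + 3)


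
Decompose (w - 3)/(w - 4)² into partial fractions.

(w - 3) = A(w - 4) + B. At w = 4: B = 1·4 - 3 = 1. Coeff of w: A = 1
Result: 1/(w - 4) + 1/(w - 4)²


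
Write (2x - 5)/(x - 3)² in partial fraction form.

(2x - 5) = P(x - 3) + Q. At x = 3: Q = 2·3 - 5 = 1. Coeff of x: P = 2
Result: 2/(x - 3) + 1/(x - 3)²


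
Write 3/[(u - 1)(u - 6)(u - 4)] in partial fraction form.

Using cover-up method: α = 1/5, β = 3/10, γ = -1/2
Result: (1/5)/(u - 1) + (3/10)/(u - 6) - (1/2)/(u - 4)


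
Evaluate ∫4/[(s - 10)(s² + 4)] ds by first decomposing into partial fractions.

Cover-up at s=10: A = 4/(10²+4) = 1/26. Coeff matching: B = -1/26, C = -5/13. Decomposition: (1/26)/(s - 10) - ((1/26)s + 5/13)/(s² + 4). Integrate: linear → ln, quadratic → (1/2)ln + arctan: (1/26) ln|(s - 10)| - (1/52) ln(s² + 4) - (5/26) arctan(s/2) + C


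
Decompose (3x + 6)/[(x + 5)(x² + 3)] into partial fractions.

At x=-5: A = (3·(-5) + 6)/((-5)² + 3) = -9/28. B = -A = 9/28, C = 3 - (-5)·A = 39/28
Result: (-9/28)/(x + 5) + ((9/28)x + 39/28)/(x² + 3)


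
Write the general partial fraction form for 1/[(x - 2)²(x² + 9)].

Repeated linear + quadratic: α/(x - 2) + β/(x - 2)² + (γx + δ)/(x² + 9)


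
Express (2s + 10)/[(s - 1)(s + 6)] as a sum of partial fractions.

At s=1: A = (2·1 + 10)/(1 + 6) = 12/7. At s=-6: B = (2·(-6) + 10)/(-6 - 1) = 2/7
Result: (12/7)/(s - 1) + (2/7)/(s + 6)


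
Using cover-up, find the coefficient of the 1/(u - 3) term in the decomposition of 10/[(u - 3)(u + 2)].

Cover (u - 3), set u=3: 10/((u + 2) at u=3) = 10/(5) = 2


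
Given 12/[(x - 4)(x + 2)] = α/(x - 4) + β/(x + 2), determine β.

Cover-up at x = -2: β = 12/(-2 - 4) = -12/6 = -2


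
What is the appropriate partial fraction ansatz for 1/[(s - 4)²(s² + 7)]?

Repeated linear + quadratic: α/(s - 4) + β/(s - 4)² + (γs + δ)/(s² + 7)


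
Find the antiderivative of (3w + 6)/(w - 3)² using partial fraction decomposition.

Decompose: α = 3, β = 3·3 + 6 = 15, so (3w + 6)/(w - 3)² = 3/(w - 3) + 15/(w - 3)². Integrate: ∫ α/(w - 3) dw = 3 ln|(w - 3)|; ∫ β/(w - 3)² dw = -15/(w - 3). Sum: 3 ln|(w - 3)| - 15/(w - 3) + C


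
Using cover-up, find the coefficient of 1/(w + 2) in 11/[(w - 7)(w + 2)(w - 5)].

Cover (w + 2), set w=-2: 11/[(-2 - 7)(-2 - 5)] = 11/63


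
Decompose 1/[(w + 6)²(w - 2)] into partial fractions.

Cover-up at w=2: C = 1/(2 + 6)² = 1/64. Cover-up at w=-6: B = 1/(-6 - 2) = -1/8. Comparing w² coeff: A = -C = -1/64
Result: (-1/64)/(w + 6) - (1/8)/(w + 6)² + (1/64)/(w - 2)


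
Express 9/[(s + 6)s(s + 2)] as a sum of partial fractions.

Using cover-up method: A = 3/8, B = 3/4, C = -9/8
Result: (3/8)/(s + 6) + (3/4)/s - (9/8)/(s + 2)


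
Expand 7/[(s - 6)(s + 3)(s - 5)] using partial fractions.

Using cover-up method: α = 7/9, β = 7/72, γ = -7/8
Result: (7/9)/(s - 6) + (7/72)/(s + 3) - (7/8)/(s - 5)


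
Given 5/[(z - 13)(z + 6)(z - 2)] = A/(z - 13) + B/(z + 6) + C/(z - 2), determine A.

Cover-up at z = 13: A = 5/[(13 + 6)(13 - 2)] = 5/[(19)(11)] = 5/209


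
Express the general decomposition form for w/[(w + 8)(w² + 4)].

Linear + irreducible quadratic: A/(w + 8) + (Bw + C)/(w² + 4)


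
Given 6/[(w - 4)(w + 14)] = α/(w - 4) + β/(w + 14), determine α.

Cover-up at w = 4: α = 6/(4 + 14) = 6/18 = 1/3


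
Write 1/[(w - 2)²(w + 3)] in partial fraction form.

Cover-up at w=-3: R = 1/(-3 - 2)² = 1/25. Cover-up at w=2: Q = 1/(2 + 3) = 1/5. Comparing w² coeff: P = -R = -1/25
Result: (-1/25)/(w - 2) + (1/5)/(w - 2)² + (1/25)/(w + 3)


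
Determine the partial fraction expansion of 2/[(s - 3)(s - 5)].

2/(s - 3)(s - 5) = A/(s - 3) + B/(s - 5). A = 2/(3 - 5) = -1, B = 2/(5 - 3) = 1
Result: -1/(s - 3) + 1/(s - 5)


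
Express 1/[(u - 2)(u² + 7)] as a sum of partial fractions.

Cover-up at u = 2: P = 1/(2² + 7) = 1/11. Then Q = -P = -1/11, R = -P·(0 + 2) = -2/11
Result: (1/11)/(u - 2) - ((1/11)u + 2/11)/(u² + 7)


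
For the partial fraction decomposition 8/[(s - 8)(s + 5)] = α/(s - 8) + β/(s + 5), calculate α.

Cover-up at s = 8: α = 8/(8 + 5) = 8/13


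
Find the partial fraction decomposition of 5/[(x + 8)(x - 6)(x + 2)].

Using cover-up method: P = 5/84, Q = 5/112, R = -5/48
Result: (5/84)/(x + 8) + (5/112)/(x - 6) - (5/48)/(x + 2)


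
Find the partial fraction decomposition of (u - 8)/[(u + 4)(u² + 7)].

At u=-4: A = (1·(-4) - 8)/((-4)² + 7) = -12/23. B = -A = 12/23, C = 1 - (-4)·A = -25/23
Result: (-12/23)/(u + 4) + ((12/23)u - 25/23)/(u² + 7)


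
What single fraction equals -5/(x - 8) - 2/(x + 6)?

Common denominator (x - 8)(x + 6). Numerator: -5(x + 6) - 2(x - 8) = (-5x - 30) - (2x - 16) = -7x - 14
Result: (-7x - 14)/[(x - 8)(x + 6)]


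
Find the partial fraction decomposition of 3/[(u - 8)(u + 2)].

3/(u - 8)(u + 2) = α/(u - 8) + β/(u + 2). α = 3/(8 + 2) = 3/10, β = 3/(-2 - 8) = -3/10
Result: (3/10)/(u - 8) - (3/10)/(u + 2)


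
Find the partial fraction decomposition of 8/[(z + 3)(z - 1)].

8/(z + 3)(z - 1) = P/(z + 3) + Q/(z - 1). P = 8/(-3 - 1) = -2, Q = 8/(1 + 3) = 2
Result: -2/(z + 3) + 2/(z - 1)


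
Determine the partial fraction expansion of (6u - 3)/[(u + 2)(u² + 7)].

At u=-2: P = (6·(-2) - 3)/((-2)² + 7) = -15/11. Q = -P = 15/11, R = 6 - (-2)·P = 36/11
Result: (-15/11)/(u + 2) + ((15/11)u + 36/11)/(u² + 7)


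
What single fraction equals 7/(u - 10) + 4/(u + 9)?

Common denominator (u - 10)(u + 9). Numerator: 7(u + 9) + 4(u - 10) = (7u + 63) + (4u - 40) = 11u + 23
Result: (11u + 23)/[(u - 10)(u + 9)]
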